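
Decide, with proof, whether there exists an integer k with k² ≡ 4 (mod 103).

k = 2

Take k = 2. Then 2² = 4, and since 0 ≤ 4 < 103 this is already reduced: 2² ≡ 4 (mod 103).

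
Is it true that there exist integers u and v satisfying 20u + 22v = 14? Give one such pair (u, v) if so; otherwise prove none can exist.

Since gcd(20, 22) = 2 and 14 = 2·7, Bézout's identity guarantees a solution.
Dividing through by 2 reduces the equation to 10u + 11v = 7.
Run the Euclidean algorithm on 11 and 10: 11 = 1·10 + 1, 10 = 10·1 + 0.
Unwinding: 1 = 11 − 1·10, i.e. 10·(-1) + 11·1 = 1.
Multiplying through by 7: u = (-1)·7 = -7, v = 1·7 = 7 is a solution.
The general solution is u = -7 + 11k, v = 7 − 10k; taking k = 1 gives the smaller pair u = 4, v = -3.
Indeed 20·4 + 22·(-3) = 80 − 66 = 14.

u = 4, v = -3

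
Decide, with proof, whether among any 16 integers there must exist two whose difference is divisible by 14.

Each integer lies in one of the 14 residue classes modulo 14.
With 16 integers and only 14 classes, the pigeonhole principle forces two of them, say a and b, into the same class.
Equal remainders mean a − b ≡ 0 (mod 14), so 14 divides their difference.

Yes, this is always true.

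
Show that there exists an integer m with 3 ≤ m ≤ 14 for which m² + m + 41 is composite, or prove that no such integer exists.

The values for m = 3, 4, …, 14 are 53, 61, 71, 83, 97, 113, 131, 151, 173, 197, 223, 251, and each of these is prime.
So no value in the range makes the expression composite.

No such integer m in that range exists.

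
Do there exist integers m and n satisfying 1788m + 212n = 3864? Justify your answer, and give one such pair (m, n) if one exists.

m = 42, n = -336

gcd(1788, 212) = 4, and 4 divides 3864, so integer solutions exist.
Dividing through by 4 reduces the equation to 447m + 53n = 966.
Dividing repeatedly: 447 = 8·53 + 23, 53 = 2·23 + 7, 23 = 3·7 + 2, 7 = 3·2 + 1, 2 = 2·1 + 0.
Back-substituting, 1 = 7 − 3·2 = 7 − 3·(23 − 3·7) = −3·23 + 10·7 = −3·23 + 10·(53 − 2·23) = 10·53 − 23·23 = 10·53 − 23·(447 − 8·53) = −23·447 + 194·53; that is, 447·(-23) + 53·194 = 1.
Times 966: 447·(-22218) + 53·187404 = 966, so (-22218, 187404) solves it.
The general solution is m = -22218 + 53k, n = 187404 − 447k; taking k = 420 gives the smaller pair m = 42, n = -336.
Check: 1788·42 + 212·(-336) = 75096 − 71232 = 3864. ✓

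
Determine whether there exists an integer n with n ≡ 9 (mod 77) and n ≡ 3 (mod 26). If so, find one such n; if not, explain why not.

gcd(77, 26) = 1, so the Chinese Remainder Theorem guarantees exactly one residue class mod 2002 satisfying both.
Write n = 9 + 77t and require 9 + 77t ≡ 3 (mod 26), i.e. 77t ≡ 20 (mod 26).
77 ≡ 25 (mod 26), so this reads 25t ≡ 20 (mod 26). Since 25·25 = 625 = 24·26 + 1, the inverse of 25 mod 26 is 25.
Multiplying by 25: t ≡ 25·20 = 500 ≡ 6 (mod 26).
Taking t = 6 gives n = 9 + 77·6 = 471.
Indeed 471 ≡ 9 (mod 77) and 471 ≡ 3 (mod 26).

n = 471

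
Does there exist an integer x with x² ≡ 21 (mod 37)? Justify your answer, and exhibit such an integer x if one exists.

x = 24

Take x = 24. Then 24² = 576 = 15·37 + 21, so 24² ≡ 21 (mod 37).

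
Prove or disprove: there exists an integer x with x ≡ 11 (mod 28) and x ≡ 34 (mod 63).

There is no such integer.

gcd(28, 63) = 7. If x ≡ 11 (mod 28) and x ≡ 34 (mod 63), then x ≡ 11 (mod 7) and x ≡ 34 (mod 7).
However 11 ≡ 4 and 34 ≡ 6 (mod 7), and 4 ≠ 6.
Hence the system has no solution.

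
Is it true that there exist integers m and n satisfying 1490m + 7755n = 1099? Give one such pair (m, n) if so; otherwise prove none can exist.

gcd(1490, 7755) = 5, so every integer of the form 1490m + 7755n is a multiple of 5.
But 1099 is not a multiple of 5 (it leaves remainder 4).
Hence no integers m, n satisfy the equation.

No, no such integers exist.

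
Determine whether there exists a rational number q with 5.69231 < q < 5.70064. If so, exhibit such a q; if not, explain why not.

Multiplying by 10: 10·5.69231 = 56.92310 and 10·5.70064 = 57.00640, so the integer 57 lies strictly between them.
Dividing back, 5.69231 < 57/10 < 5.70064, and 57/10 is rational.

q = 57/10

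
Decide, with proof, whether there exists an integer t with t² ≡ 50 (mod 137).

t = 18

t = 18 works: 18² = 324, and 324 − 50 = 274 = 2·137.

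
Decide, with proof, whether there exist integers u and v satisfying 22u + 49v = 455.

u = 14, v = 3

22 and 49 are coprime, so 22u + 49v ranges over all of ℤ.
Run the Euclidean algorithm on 49 and 22: 49 = 2·22 + 5, 22 = 4·5 + 2, 5 = 2·2 + 1, 2 = 2·1 + 0.
Working back up the chain: 1 = 5 − 2·2 = 5 − 2·(22 − 4·5) = −2·22 + 9·5 = −2·22 + 9·(49 − 2·22) = 9·49 − 20·22. So 22·(-20) + 49·9 = 1.
Multiplying through by 455: u = (-20)·455 = -9100, v = 9·455 = 4095 is a solution.
Adding 186·49 to u and subtracting 186·22 from v gives the tidier solution (14, 3).
Check: 22·14 + 49·3 = 308 + 147 = 455. ✓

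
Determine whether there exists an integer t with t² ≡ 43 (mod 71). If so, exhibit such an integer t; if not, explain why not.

t = 16

Take t = 16. Then 16² = 256 = 3·71 + 43, so 16² ≡ 43 (mod 71).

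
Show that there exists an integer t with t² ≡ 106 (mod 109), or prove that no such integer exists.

t = 91 works: 91² = 8281, and 8281 − 106 = 8175 = 75·109.

t = 91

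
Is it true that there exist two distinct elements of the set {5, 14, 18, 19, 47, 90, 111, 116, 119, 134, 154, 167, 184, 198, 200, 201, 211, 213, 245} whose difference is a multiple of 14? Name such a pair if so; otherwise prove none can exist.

5 and 19 are such a pair.

Both 5 and 19 leave remainder 5 on division by 14; their difference 14 = 1·14 is a multiple of 14.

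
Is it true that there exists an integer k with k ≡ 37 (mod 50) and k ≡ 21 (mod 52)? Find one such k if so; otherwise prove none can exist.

gcd(50, 52) = 2. A simultaneous solution exists iff 37 ≡ 21 (mod 2); here 37 mod 2 = 1 = 21 mod 2, so it does.
Put k = 37 + 50t, so we need 50t ≡ 36 (mod 52), equivalently (divide by 2) 25t ≡ 18 (mod 26).
Invert 25 mod 26 by the Euclidean algorithm: 26 = 1·25 + 1, 25 = 25·1 + 0; back-substituting, 1 = 26 − 1·25. Hence 25·(-1) ≡ 1, so 25⁻¹ ≡ -1 ≡ 25 (mod 26).
Multiplying by 25: t ≡ 25·18 = 450 ≡ 8 (mod 26).
Then k = 37 + 50·8 = 437.
Verify: 437 = 8·50 + 37 and 437 = 8·52 + 21. ✓

k = 437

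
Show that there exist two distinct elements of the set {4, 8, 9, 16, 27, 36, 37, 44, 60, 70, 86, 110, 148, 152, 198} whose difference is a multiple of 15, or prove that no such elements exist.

No, no such pair exists.

Reduce each element modulo 15: 4↦4, 8↦8, 9↦9, 16↦1, 27↦12, 36↦6, 37↦7, 44↦14, 60↦0, 70↦10, 86↦11, 110↦5, 148↦13, 152↦2, 198↦3.
No residue repeats among the 15 elements, so no pair has difference ≡ 0 (mod 15).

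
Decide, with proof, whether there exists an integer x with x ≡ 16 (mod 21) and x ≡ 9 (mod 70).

Here gcd(21, 70) = 7, and both 16 and 9 leave remainder 2 mod 7, so the system is consistent.
Step through x = 16, 16 + 21, 16 + 2·21, …: the values 16, 37, 58, 79 reduce mod 70 to 16, 37, 58, 9. The value 79 hits 9.
Verify: 79 = 3·21 + 16 and 79 = 1·70 + 9. ✓

x = 79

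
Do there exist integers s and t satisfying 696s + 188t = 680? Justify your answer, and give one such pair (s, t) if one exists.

gcd(696, 188) = 4, and 4 divides 680, so integer solutions exist.
Dividing through by 4 reduces the equation to 174s + 47t = 170.
Run the Euclidean algorithm on 174 and 47: 174 = 3·47 + 33, 47 = 1·33 + 14, 33 = 2·14 + 5, 14 = 2·5 + 4, 5 = 1·4 + 1, 4 = 4·1 + 0.
Unwinding: 1 = 5 − 1·4 = 5 − (14 − 2·5) = −14 + 3·5 = −14 + 3·(33 − 2·14) = 3·33 − 7·14 = 3·33 − 7·(47 − 1·33) = −7·47 + 10·33 = −7·47 + 10·(174 − 3·47) = 10·174 − 37·47, i.e. 174·10 + 47·(-37) = 1.
Times 170: 174·1700 + 47·(-6290) = 170, so (1700, -6290) solves it.
The general solution is s = 1700 + 47k, t = -6290 − 174k; taking k = -36 gives the smaller pair s = 8, t = -26.
Indeed 696·8 + 188·(-26) = 5568 − 4888 = 680.

s = 8, t = -26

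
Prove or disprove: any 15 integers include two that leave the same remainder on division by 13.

There are exactly 13 possible remainders on division by 13.
Placing 15 integers into 13 classes, some class receives at least two — say a and b.
So a and b have equal remainders mod 13, which is exactly what was to be shown.

Yes.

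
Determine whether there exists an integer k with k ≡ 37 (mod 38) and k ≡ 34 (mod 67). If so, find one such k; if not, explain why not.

k = 1709

gcd(38, 67) = 1, so the Chinese Remainder Theorem guarantees exactly one residue class mod 2546 satisfying both.
Write k = 37 + 38t and require 37 + 38t ≡ 34 (mod 67), i.e. 38t ≡ 64 (mod 67).
To invert 38 modulo 67: 67 = 1·38 + 29, 38 = 1·29 + 9, 29 = 3·9 + 2, 9 = 4·2 + 1, 2 = 2·1 + 0, and unwinding, 1 = 9 − 4·2 = 9 − 4·(29 − 3·9) = −4·29 + 13·9 = −4·29 + 13·(38 − 1·29) = 13·38 − 17·29 = 13·38 − 17·(67 − 1·38) = −17·67 + 30·38. Thus 38⁻¹ ≡ 30 (mod 67).
Therefore t ≡ 30·64 = 1920 ≡ 44 (mod 67).
Taking t = 44 gives k = 37 + 38·44 = 1709.
Indeed 1709 ≡ 37 (mod 38) and 1709 ≡ 34 (mod 67).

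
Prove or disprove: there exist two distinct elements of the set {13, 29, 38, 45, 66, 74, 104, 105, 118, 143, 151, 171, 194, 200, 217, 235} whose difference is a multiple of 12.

Reduce each element mod 12: 13↦1, 29↦5, 38↦2, 45↦9, 66↦6, 74↦2, 104↦8, 105↦9, 118↦10, 143↦11, 151↦7, 171↦3, 194↦2, 200↦8, 217↦1, 235↦7. The residue 1 repeats (at 13 and 217), and 217 − 13 = 204 = 17·12.

Yes: 13 and 217.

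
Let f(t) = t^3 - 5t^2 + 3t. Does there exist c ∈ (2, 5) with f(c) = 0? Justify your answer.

Yes, f has a root in the interval.

f(2) = -6 and f(5) = 15, which have opposite signs.
As a polynomial, f is continuous on every closed interval.
By the Intermediate Value Theorem f must vanish at some point of (2, 5).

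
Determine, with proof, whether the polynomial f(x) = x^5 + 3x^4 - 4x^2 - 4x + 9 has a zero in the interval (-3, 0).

f(-3) = -15 and f(0) = 9, which have opposite signs.
As a polynomial, f is continuous on every closed interval.
By the Intermediate Value Theorem f must vanish at some point of (-3, 0).

Such a root exists.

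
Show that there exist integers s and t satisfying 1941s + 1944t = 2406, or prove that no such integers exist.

gcd(1941, 1944) = 3, and 3 divides 2406, so integer solutions exist.
Dividing through by 3 reduces the equation to 647s + 648t = 802.
Run the Euclidean algorithm on 648 and 647: 648 = 1·647 + 1, 647 = 647·1 + 0.
Back-substituting, 1 = 648 − 1·647; that is, 647·(-1) + 648·1 = 1.
Scaling by 802 gives the particular solution (s, t) = (-802, 802).
Shifting by a multiple of (648, −647) keeps it a solution: s = -802 + 2·648 = 494, t = 802 − 2·647 = -492.
Indeed 1941·494 + 1944·(-492) = 958854 − 956448 = 2406.

s = 494, t = -492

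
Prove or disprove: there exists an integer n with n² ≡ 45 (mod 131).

Take n = 69. Then 69² = 4761 = 36·131 + 45, so 69² ≡ 45 (mod 131).

n = 69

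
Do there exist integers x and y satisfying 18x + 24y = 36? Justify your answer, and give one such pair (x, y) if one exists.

Since gcd(18, 24) = 6 and 36 = 6·6, Bézout's identity guarantees a solution.
Dividing through by 6 reduces the equation to 3x + 4y = 6.
Dividing repeatedly: 4 = 1·3 + 1, 3 = 3·1 + 0.
Unwinding: 1 = 4 − 1·3, i.e. 3·(-1) + 4·1 = 1.
Times 6: 3·(-6) + 4·6 = 6, so (-6, 6) solves it.
Adding 2·4 to x and subtracting 2·3 from y gives the tidier solution (2, 0).
Indeed 18·2 + 24·0 = 36 + 0 = 36.

x = 2, y = 0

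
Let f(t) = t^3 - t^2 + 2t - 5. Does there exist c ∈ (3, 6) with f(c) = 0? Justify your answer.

f(3) = 19 and f(6) = 187, both positive.
The derivative f'(t) = 3t^2 - 2t + 2 is a quadratic with discriminant (-2)² − 4·3·2 = -20 < 0; it never vanishes, so it is always positive (sign of the leading coefficient).
Hence f is strictly increasing on ℝ, and in particular on [3, 6]. A strictly monotone function with same-sign endpoint values stays positive on the whole interval, so f has no zero in (3, 6).

No.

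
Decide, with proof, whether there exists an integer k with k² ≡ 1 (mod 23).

Take k = 1. Then 1² = 1, and since 0 ≤ 1 < 23 this is already reduced: 1² ≡ 1 (mod 23).

k = 1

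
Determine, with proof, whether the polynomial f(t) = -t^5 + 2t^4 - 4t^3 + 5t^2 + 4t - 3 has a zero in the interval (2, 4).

No such root exists.

The endpoint values f(2) = -7 and f(4) = -675 are both negative. Claim: f(t) < 0 for every t in (2, 4).
Substitute t = 2 + u, where 0 < u < 2 on the interval. Expanding, f(2 + u) = -u^5 - 8u^4 - 28u^3 - 51u^2 - 40u - 7.
The nonzero coefficients here are all negative, so for u > 0 every term is negative (or zero), and the constant term -7 is strictly negative.
So f is strictly negative on (2, 4); no root exists in the interval.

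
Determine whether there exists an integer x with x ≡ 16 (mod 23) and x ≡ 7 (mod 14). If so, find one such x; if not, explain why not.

x = 315

gcd(23, 14) = 1, so the Chinese Remainder Theorem guarantees exactly one residue class mod 322 satisfying both.
Write x = 16 + 23t and require 16 + 23t ≡ 7 (mod 14), i.e. 23t ≡ 5 (mod 14).
23 ≡ 9 (mod 14), so this reads 9t ≡ 5 (mod 14). Note 9·11 = 99 ≡ 1 (mod 14) (as 99 − 1 = 7·14), so 9⁻¹ ≡ 11.
Therefore t ≡ 11·5 = 55 ≡ 13 (mod 14).
With t = 13: x = 16 + 23·13 = 315.
Verify: 315 = 13·23 + 16 and 315 = 22·14 + 7. ✓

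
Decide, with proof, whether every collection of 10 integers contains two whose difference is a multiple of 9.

Yes, this is always true.

Partition the integers by their residue mod 9; there are 9 classes.
With 10 integers and only 9 classes, the pigeonhole principle forces two of them, say a and b, into the same class.
Their difference a − b is then a multiple of 9.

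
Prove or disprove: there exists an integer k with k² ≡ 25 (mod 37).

k = 32

k = 32 works: 32² = 1024, and 1024 − 25 = 999 = 27·37.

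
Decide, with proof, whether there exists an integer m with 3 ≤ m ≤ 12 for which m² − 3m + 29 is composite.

m = 11

At m = 11: 11² − 3·11 + 29 = 117 = 3·39, which is composite.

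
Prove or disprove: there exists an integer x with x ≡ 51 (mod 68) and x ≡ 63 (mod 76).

x = 595

Here gcd(68, 76) = 4, and both 51 and 63 leave remainder 3 mod 4, so the system is consistent.
Write x = 51 + 68t. Then 68t ≡ 63 − 51 ≡ 12 (mod 76); dividing through by 4 gives 17t ≡ 3 (mod 19).
Note 17·9 = 153 ≡ 1 (mod 19) (as 153 − 1 = 8·19), so 17⁻¹ ≡ 9.
Multiplying by 9: t ≡ 9·3 = 27 ≡ 8 (mod 19).
Then x = 51 + 68·8 = 595.
Check: 595 mod 68 = 51, 595 mod 76 = 63. ✓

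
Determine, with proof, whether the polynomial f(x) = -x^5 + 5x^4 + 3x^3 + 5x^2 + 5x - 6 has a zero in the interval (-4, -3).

The endpoint values f(-4) = 2166 and f(-3) = 591 are both positive. Claim: f(x) > 0 for every x in (-4, -3).
Substitute x = -3 − u, where 0 < u < 1 on the interval. Expanding, f(-3 − u) = u^5 + 20u^4 + 147u^3 + 518u^2 + 889u + 591.
All 6 nonzero coefficients of this polynomial in u are positive; hence for u > 0 the value is a sum of positive terms (the constant 591 among them).
Therefore f(x) > 0 throughout (-4, -3), and f has no zero there.

No.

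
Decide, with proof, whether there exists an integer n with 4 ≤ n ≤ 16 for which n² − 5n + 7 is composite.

n = 13

At n = 13: 13² − 5·13 + 7 = 111 = 3·37, which is composite.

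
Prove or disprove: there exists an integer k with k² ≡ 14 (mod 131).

No such integer exists.

131 is prime, so by Euler's criterion 14 is a square mod 131 iff 14^((131−1)/2) = 14^65 ≡ 1 (mod 131).
Repeated squaring mod 131: 14^2 = 196 ≡ 65; 14^4 ≡ 65² = 4225 ≡ 33; 14^8 ≡ 33² = 1089 ≡ 41; 14^16 ≡ 41² = 1681 ≡ 109; 14^32 ≡ 109² = 11881 ≡ 91; 14^64 ≡ 91² = 8281 ≡ 28.
Since 65 = 64 + 1, 14^65 ≡ 28 · 14; multiplying out mod 131: 28·14 = 392 ≡ 130. Thus 14^65 ≡ 130 ≡ −1 (mod 131).
By Euler's criterion 14 is a quadratic non-residue mod 131: no k satisfies k² ≡ 14 (mod 131).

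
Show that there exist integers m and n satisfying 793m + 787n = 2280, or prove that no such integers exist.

Since gcd(793, 787) = 1, every integer is an integer combination of 793 and 787.
Euclidean algorithm: 793 = 1·787 + 6, 787 = 131·6 + 1, 6 = 6·1 + 0.
Back-substituting, 1 = 787 − 131·6 = 787 − 131·(793 − 1·787) = −131·793 + 132·787; that is, 793·(-131) + 787·132 = 1.
Times 2280: 793·(-298680) + 787·300960 = 2280, so (-298680, 300960) solves it.
Shifting by a multiple of (787, −793) keeps it a solution: m = -298680 + 380·787 = 380, n = 300960 − 380·793 = -380.
Check: 793·380 + 787·(-380) = 301340 − 299060 = 2280. ✓

m = 380, n = -380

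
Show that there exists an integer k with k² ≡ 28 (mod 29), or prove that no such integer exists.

k = 12 works: 12² = 144, and 144 − 28 = 116 = 4·29.

k = 12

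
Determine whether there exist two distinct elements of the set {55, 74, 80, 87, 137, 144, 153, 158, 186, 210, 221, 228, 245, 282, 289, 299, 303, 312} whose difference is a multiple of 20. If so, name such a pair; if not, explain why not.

No such pair exists.

Reduce each element modulo 20: 55↦15, 74↦14, 80↦0, 87↦7, 137↦17, 144↦4, 153↦13, 158↦18, 186↦6, 210↦10, 221↦1, 228↦8, 245↦5, 282↦2, 289↦9, 299↦19, 303↦3, 312↦12.
No residue repeats among the 18 elements, so no pair has difference ≡ 0 (mod 20).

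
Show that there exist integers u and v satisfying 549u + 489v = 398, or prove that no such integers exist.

No, no such integers exist.

Both 549 and 489 are divisible by gcd(549, 489) = 3, hence so is any combination 549u + 489v.
But 398 is not a multiple of 3 (it leaves remainder 2).
So the equation is unsolvable over ℤ.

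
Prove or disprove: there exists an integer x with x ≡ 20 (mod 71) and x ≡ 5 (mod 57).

Since 71 and 57 share no common factor, CRT says the pair of congruences has a solution (unique mod 4047).
Write x = 20 + 71t and require 20 + 71t ≡ 5 (mod 57), i.e. 71t ≡ 42 (mod 57).
71 ≡ 14 (mod 57), so this reads 14t ≡ 42 (mod 57). To invert 14 modulo 57: 57 = 4·14 + 1, 14 = 14·1 + 0, and unwinding, 1 = 57 − 4·14. Thus 14⁻¹ ≡ -4 ≡ 53 (mod 57).
Multiplying by 53: t ≡ 53·42 = 2226 ≡ 3 (mod 57).
Taking t = 3 gives x = 20 + 71·3 = 233.
Indeed 233 ≡ 20 (mod 71) and 233 ≡ 5 (mod 57).

x = 233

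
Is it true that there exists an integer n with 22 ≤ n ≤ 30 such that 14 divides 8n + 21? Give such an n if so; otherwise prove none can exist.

At n = 22, 8·22 + 21 = 197 ≡ 1 (mod 14), and each step in n adds 8, giving residues 1, 9, 3, 11, 5, 13, 7, 1, 9 for n = 22, 23, …, 30.
The residue 0 does not occur, so no n in [22, 30] makes 8n + 21 a multiple of 14.

No such integer n in that range exists.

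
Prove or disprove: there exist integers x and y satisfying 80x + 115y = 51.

Any value of 80x + 115y is a multiple of gcd(80, 115) = 5.
However 51 leaves remainder 1 on division by 5.
So the equation is unsolvable over ℤ.

No, no such integers exist.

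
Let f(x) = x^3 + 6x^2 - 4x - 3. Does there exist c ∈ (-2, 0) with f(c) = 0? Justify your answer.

Yes, such a c exists.

f(-2) = 21 and f(0) = -3, which have opposite signs.
f is continuous everywhere (it is a polynomial), in particular on [-2, 0].
So by the Intermediate Value Theorem there is a c strictly between -2 and 0 with f(c) = 0.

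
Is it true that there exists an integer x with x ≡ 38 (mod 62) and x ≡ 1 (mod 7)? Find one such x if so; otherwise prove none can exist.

x = 162

gcd(62, 7) = 1, so the Chinese Remainder Theorem guarantees exactly one residue class mod 434 satisfying both.
Write x = 38 + 62t and require 38 + 62t ≡ 1 (mod 7), i.e. 62t ≡ 5 (mod 7).
62 ≡ 6 (mod 7), so this reads 6t ≡ 5 (mod 7). Note 6·6 = 36 ≡ 1 (mod 7) (as 36 − 1 = 5·7), so 6⁻¹ ≡ 6.
Multiplying by 6: t ≡ 6·5 = 30 ≡ 2 (mod 7).
Taking t = 2 gives x = 38 + 62·2 = 162.
Indeed 162 ≡ 38 (mod 62) and 162 ≡ 1 (mod 7).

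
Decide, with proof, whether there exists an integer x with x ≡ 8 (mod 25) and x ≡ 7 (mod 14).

The moduli 25 and 14 are coprime, so by the Chinese Remainder Theorem a unique solution modulo 350 exists.
Any solution of the first congruence is x = 8 + 25t; substituting into the second, 25t ≡ 7 − 8 ≡ 13 (mod 14).
25 ≡ 11 (mod 14), so this reads 11t ≡ 13 (mod 14). To invert 11 modulo 14: 14 = 1·11 + 3, 11 = 3·3 + 2, 3 = 1·2 + 1, 2 = 2·1 + 0, and unwinding, 1 = 3 − 1·2 = 3 − (11 − 3·3) = −11 + 4·3 = −11 + 4·(14 − 1·11) = 4·14 − 5·11. Thus 11⁻¹ ≡ -5 ≡ 9 (mod 14).
Multiplying by 9: t ≡ 9·13 = 117 ≡ 5 (mod 14).
With t = 5: x = 8 + 25·5 = 133.
Check: 133 mod 25 = 8, 133 mod 14 = 7. ✓

x = 133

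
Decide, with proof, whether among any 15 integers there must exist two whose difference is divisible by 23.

Consider the 15 integers 29, 30, …, 43. They lie in distinct residue classes modulo 23, since 15 ≤ 23.
The differences between them range over 1, …, 14, none of which is divisible by 23.

No; for instance {29, 30, 31, 32, 33, 34, 35, 36, 37, 38, 39, 40, 41, 42, 43} is a counterexample.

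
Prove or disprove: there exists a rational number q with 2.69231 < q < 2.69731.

Scale by 23: the interval becomes (61.92313, 62.03813), which contains the integer 62.
Dividing back, 2.69231 < 62/23 < 2.69731, and 62/23 is rational.

q = 62/23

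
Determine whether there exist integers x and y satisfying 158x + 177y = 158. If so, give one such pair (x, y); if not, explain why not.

158 and 177 are coprime, so 158x + 177y ranges over all of ℤ.
Run the Euclidean algorithm on 177 and 158: 177 = 1·158 + 19, 158 = 8·19 + 6, 19 = 3·6 + 1, 6 = 6·1 + 0.
Unwinding: 1 = 19 − 3·6 = 19 − 3·(158 − 8·19) = −3·158 + 25·19 = −3·158 + 25·(177 − 1·158) = 25·177 − 28·158, i.e. 158·(-28) + 177·25 = 1.
Scaling by 158 gives the particular solution (x, y) = (-4424, 3950).
The general solution is x = -4424 + 177k, y = 3950 − 158k; taking k = 25 gives the smaller pair x = 1, y = 0.
Check: 158·1 + 177·0 = 158 + 0 = 158. ✓

x = 1, y = 0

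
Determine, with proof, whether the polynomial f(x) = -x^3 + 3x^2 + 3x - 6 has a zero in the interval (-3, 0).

Such a root exists.

f(-3) = 39 and f(0) = -6, which have opposite signs.
f is continuous everywhere (it is a polynomial), in particular on [-3, 0].
By the Intermediate Value Theorem f must vanish at some point of (-3, 0).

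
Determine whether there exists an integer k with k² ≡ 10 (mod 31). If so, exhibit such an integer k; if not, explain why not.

Take k = 17. Then 17² = 289 = 9·31 + 10, so 17² ≡ 10 (mod 31).

k = 17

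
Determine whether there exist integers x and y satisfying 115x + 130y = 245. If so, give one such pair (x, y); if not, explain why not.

Every value of 115x + 130y is a multiple of gcd(115, 130) = 5; since 5 ∣ 245, solutions exist.
Dividing through by 5 reduces the equation to 23x + 26y = 49.
Euclidean algorithm: 26 = 1·23 + 3, 23 = 7·3 + 2, 3 = 1·2 + 1, 2 = 2·1 + 0.
Back-substituting, 1 = 3 − 1·2 = 3 − (23 − 7·3) = −23 + 8·3 = −23 + 8·(26 − 1·23) = 8·26 − 9·23; that is, 23·(-9) + 26·8 = 1.
Times 49: 23·(-441) + 26·392 = 49, so (-441, 392) solves it.
Adding 17·26 to x and subtracting 17·23 from y gives the tidier solution (1, 1).
Indeed 115·1 + 130·1 = 115 + 130 = 245.

x = 1, y = 1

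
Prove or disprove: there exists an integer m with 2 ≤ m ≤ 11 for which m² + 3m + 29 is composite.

At m = 8: 8² + 3·8 + 29 = 117 = 3·39, which is composite.

m = 8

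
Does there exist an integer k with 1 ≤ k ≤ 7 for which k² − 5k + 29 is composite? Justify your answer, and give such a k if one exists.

At k = 4: 4² − 5·4 + 29 = 25 = 5·5, which is composite.

k = 4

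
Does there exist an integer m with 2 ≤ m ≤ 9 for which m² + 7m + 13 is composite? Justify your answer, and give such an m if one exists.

m = 7

At m = 7: 7² + 7·7 + 13 = 111 = 3·37, which is composite.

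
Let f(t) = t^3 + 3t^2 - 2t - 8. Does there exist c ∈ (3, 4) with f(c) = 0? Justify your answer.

f(3) = 40 and f(4) = 96, both positive, so a sign-change argument is unavailable; we show f keeps this sign on the whole interval.
Shift to the endpoint 3: with t = 3 + u (0 < u < 1), one computes f(3 + u) = u^3 + 12u^2 + 43u + 40.
The nonzero coefficients here are all positive, so for u > 0 every term is positive (or zero), and the constant term 40 is strictly positive.
So f is strictly positive on (3, 4); no root exists in the interval.

No such root exists.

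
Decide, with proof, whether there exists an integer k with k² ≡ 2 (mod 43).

No, no such integer exists.

Apply Euler's criterion with the prime 43: 2 is a quadratic residue iff 2^21 ≡ 1 (mod 43), and a non-residue iff it is ≡ −1.
Squaring successively (mod 43): 2^2 = 4 ≡ 4; 2^4 ≡ 4² = 16 ≡ 16; 2^8 ≡ 16² = 256 ≡ 41; 2^16 ≡ 41² = 1681 ≡ 4.
Since 21 = 16 + 4 + 1, 2^21 ≡ 4 · 16 · 2; multiplying out mod 43: 4·16 = 64 ≡ 21, then 21·2 = 42 ≡ 42. Thus 2^21 ≡ 42 ≡ −1 (mod 43).
The value −1 means 2 is a non-residue modulo 43, so k² ≡ 2 (mod 43) is impossible.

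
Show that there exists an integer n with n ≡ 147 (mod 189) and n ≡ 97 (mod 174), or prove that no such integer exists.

Both moduli are multiples of 3 = gcd(189, 174), so any solution would satisfy n ≡ 147 and n ≡ 97 modulo 3 simultaneously.
These are incompatible: 147 − 97 = 50 is not divisible by 3.
Hence the system has no solution.

No, no such integer exists.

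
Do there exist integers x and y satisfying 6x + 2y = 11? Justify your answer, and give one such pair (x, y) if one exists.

Both 6 and 2 are divisible by gcd(6, 2) = 2, hence so is any combination 6x + 2y.
But 11 = 2·5 + 1, so 2 ∤ 11.
Therefore 6x + 2y = 11 has no solution in integers.

No, no such integers exist.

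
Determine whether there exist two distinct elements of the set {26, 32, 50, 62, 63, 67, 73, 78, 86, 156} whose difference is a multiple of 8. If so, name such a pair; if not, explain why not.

Reduce each element mod 8: 26↦2, 32↦0, 50↦2, 62↦6, 63↦7, 67↦3, 73↦1, 78↦6, 86↦6, 156↦4. The residue 2 repeats (at 26 and 50), and 50 − 26 = 24 = 3·8.

26 and 50 are such a pair.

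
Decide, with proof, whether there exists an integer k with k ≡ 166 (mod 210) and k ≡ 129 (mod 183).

No, no such integer exists.

Reduce both congruences modulo 3, which divides 210 and 183: they say k ≡ 166 (mod 3) and k ≡ 129 (mod 3).
However 166 ≡ 1 and 129 ≡ 0 (mod 3), and 1 ≠ 0.
Therefore no such k exists.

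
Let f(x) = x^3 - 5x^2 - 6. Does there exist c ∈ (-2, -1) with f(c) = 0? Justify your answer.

f(-2) = -34 and f(-1) = -12, both negative, so a sign-change argument is unavailable; we show f keeps this sign on the whole interval.
Substitute x = -1 − u, where 0 < u < 1 on the interval. Expanding, f(-1 − u) = -u^3 - 8u^2 - 13u - 12.
All 4 nonzero coefficients of this polynomial in u are negative; hence for u > 0 the value is a sum of negative terms (the constant -12 among them).
So f is strictly negative on (-2, -1); no root exists in the interval.

No such root exists.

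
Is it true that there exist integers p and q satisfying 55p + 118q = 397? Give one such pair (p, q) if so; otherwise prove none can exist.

p = 63, q = -26

Since gcd(55, 118) = 1, every integer is an integer combination of 55 and 118.
Euclidean algorithm: 118 = 2·55 + 8, 55 = 6·8 + 7, 8 = 1·7 + 1, 7 = 7·1 + 0.
Unwinding: 1 = 8 − 1·7 = 8 − (55 − 6·8) = −55 + 7·8 = −55 + 7·(118 − 2·55) = 7·118 − 15·55, i.e. 55·(-15) + 118·7 = 1.
Multiplying through by 397: p = (-15)·397 = -5955, q = 7·397 = 2779 is a solution.
The general solution is p = -5955 + 118k, q = 2779 − 55k; taking k = 51 gives the smaller pair p = 63, q = -26.
Check: 55·63 + 118·(-26) = 3465 − 3068 = 397. ✓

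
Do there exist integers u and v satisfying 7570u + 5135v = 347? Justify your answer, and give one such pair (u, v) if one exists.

There are no such integers.

Both 7570 and 5135 are divisible by gcd(7570, 5135) = 5, hence so is any combination 7570u + 5135v.
But 347 = 5·69 + 2, so 5 ∤ 347.
So the equation is unsolvable over ℤ.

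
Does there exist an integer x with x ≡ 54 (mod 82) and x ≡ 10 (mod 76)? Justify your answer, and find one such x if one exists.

x = 1530

Here gcd(82, 76) = 2, and both 54 and 10 leave remainder 0 mod 2, so the system is consistent.
Write x = 54 + 82t. Then 82t ≡ 10 − 54 ≡ 32 (mod 76); dividing through by 2 gives 41t ≡ 16 (mod 38).
41 ≡ 3 (mod 38), so this reads 3t ≡ 16 (mod 38). To invert 3 modulo 38: 38 = 12·3 + 2, 3 = 1·2 + 1, 2 = 2·1 + 0, and unwinding, 1 = 3 − 1·2 = 3 − (38 − 12·3) = −38 + 13·3. Thus 3⁻¹ ≡ 13 (mod 38).
Multiplying by 13: t ≡ 13·16 = 208 ≡ 18 (mod 38).
Then x = 54 + 82·18 = 1530.
Indeed 1530 ≡ 54 (mod 82) and 1530 ≡ 10 (mod 76).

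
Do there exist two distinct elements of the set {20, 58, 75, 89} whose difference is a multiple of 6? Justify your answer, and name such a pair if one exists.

Reduce each element modulo 6: 20↦2, 58↦4, 75↦3, 89↦5.
No residue repeats among the 4 elements, so no pair has difference ≡ 0 (mod 6).

No such pair exists.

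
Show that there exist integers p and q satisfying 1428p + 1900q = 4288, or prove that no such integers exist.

Every value of 1428p + 1900q is a multiple of gcd(1428, 1900) = 4; since 4 ∣ 4288, solutions exist.
Dividing through by 4 reduces the equation to 357p + 475q = 1072.
Dividing repeatedly: 475 = 1·357 + 118, 357 = 3·118 + 3, 118 = 39·3 + 1, 3 = 3·1 + 0.
Working back up the chain: 1 = 118 − 39·3 = 118 − 39·(357 − 3·118) = −39·357 + 118·118 = −39·357 + 118·(475 − 1·357) = 118·475 − 157·357. So 357·(-157) + 475·118 = 1.
Multiplying through by 1072: p = (-157)·1072 = -168304, q = 118·1072 = 126496 is a solution.
Shifting by a multiple of (475, −357) keeps it a solution: p = -168304 + 355·475 = 321, q = 126496 − 355·357 = -239.
Indeed 1428·321 + 1900·(-239) = 458388 − 454100 = 4288.

p = 321, q = -239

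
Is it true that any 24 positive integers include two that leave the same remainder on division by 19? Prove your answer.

Each integer lies in one of the 19 residue classes modulo 19.
Since 24 > 19, two of the 24 integers must share a residue class by the pigeonhole principle; call them a and b.
So a and b have equal remainders mod 19, which is exactly what was to be shown.

True.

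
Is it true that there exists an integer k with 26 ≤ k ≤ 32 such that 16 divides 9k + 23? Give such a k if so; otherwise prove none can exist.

There is no such integer k in that range.

The values of 9k + 23 for k = 26, 27, …, 32 are 257, 266, 275, 284, 293, 302, 311; reduced mod 16 these are 1, 10, 3, 12, 5, 14, 7.
None is 0, so 16 never divides 9k + 23 on this range.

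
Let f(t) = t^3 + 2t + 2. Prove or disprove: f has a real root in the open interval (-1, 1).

Yes, f has a root in the interval.

f(-1) = -1 and f(1) = 5, which have opposite signs.
As a polynomial, f is continuous on every closed interval.
By the Intermediate Value Theorem f must vanish at some point of (-1, 1).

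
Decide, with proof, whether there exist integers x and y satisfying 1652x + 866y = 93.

No such integers exist.

Both 1652 and 866 are divisible by gcd(1652, 866) = 2, hence so is any combination 1652x + 866y.
However 93 leaves remainder 1 on division by 2.
So the equation is unsolvable over ℤ.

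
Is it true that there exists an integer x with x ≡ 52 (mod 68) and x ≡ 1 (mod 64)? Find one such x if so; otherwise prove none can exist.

Reduce both congruences modulo 4, which divides 68 and 64: they say x ≡ 52 (mod 4) and x ≡ 1 (mod 4).
These are incompatible: 52 − 1 = 51 is not divisible by 4.
Therefore no such x exists.

No, no such integer exists.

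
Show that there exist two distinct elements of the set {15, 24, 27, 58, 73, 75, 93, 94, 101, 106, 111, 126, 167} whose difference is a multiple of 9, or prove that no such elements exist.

Yes: 15 and 24.

15 mod 9 = 6 and 24 mod 9 = 6, so 24 − 15 = 9 = 1·9.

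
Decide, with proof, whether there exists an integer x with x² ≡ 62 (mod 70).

No such integer exists.

Reduce modulo 5, which divides 70: we would need x² ≡ 2 (mod 5).
Squares mod 5 repeat after x = 2 (as (−x)² = x²); for x = 0..2 they are 0, 1, 4.
The set of squares mod 5 is therefore {0, 1, 4}, which does not contain 2.
Hence no integer x has x² ≡ 62 (mod 70).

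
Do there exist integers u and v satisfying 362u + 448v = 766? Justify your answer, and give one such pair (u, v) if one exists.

u = 163, v = -130

Since gcd(362, 448) = 2 and 766 = 2·383, Bézout's identity guarantees a solution.
Dividing through by 2 reduces the equation to 181u + 224v = 383.
Euclidean algorithm: 224 = 1·181 + 43, 181 = 4·43 + 9, 43 = 4·9 + 7, 9 = 1·7 + 2, 7 = 3·2 + 1, 2 = 2·1 + 0.
Back-substituting, 1 = 7 − 3·2 = 7 − 3·(9 − 1·7) = −3·9 + 4·7 = −3·9 + 4·(43 − 4·9) = 4·43 − 19·9 = 4·43 − 19·(181 − 4·43) = −19·181 + 80·43 = −19·181 + 80·(224 − 1·181) = 80·224 − 99·181; that is, 181·(-99) + 224·80 = 1.
Times 383: 181·(-37917) + 224·30640 = 383, so (-37917, 30640) solves it.
Adding 170·224 to u and subtracting 170·181 from v gives the tidier solution (163, -130).
Indeed 362·163 + 448·(-130) = 59006 − 58240 = 766.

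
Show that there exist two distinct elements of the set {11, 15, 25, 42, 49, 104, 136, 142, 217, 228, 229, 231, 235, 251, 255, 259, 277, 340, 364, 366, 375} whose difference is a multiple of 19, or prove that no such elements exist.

Yes: 11 and 49.

Both 11 and 49 leave remainder 11 on division by 19; their difference 38 = 2·19 is a multiple of 19.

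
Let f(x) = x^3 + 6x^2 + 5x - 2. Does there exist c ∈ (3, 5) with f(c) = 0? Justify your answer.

The endpoint values f(3) = 94 and f(5) = 298 are both positive. Claim: f(x) > 0 for every x in (3, 5).
Substitute x = 3 + u, where 0 < u < 2 on the interval. Expanding, f(3 + u) = u^3 + 15u^2 + 68u + 94.
All 4 nonzero coefficients of this polynomial in u are positive; hence for u > 0 the value is a sum of positive terms (the constant 94 among them).
So f is strictly positive on (3, 5); no root exists in the interval.

No such root exists.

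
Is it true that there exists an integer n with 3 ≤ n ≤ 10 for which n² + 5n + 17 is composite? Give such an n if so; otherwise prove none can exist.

At n = 9: 9² + 5·9 + 17 = 143 = 11·13, which is composite.

n = 9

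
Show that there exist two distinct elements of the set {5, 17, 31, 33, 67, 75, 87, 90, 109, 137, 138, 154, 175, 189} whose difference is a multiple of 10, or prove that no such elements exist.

Reduce each element mod 10: 5↦5, 17↦7, 31↦1, 33↦3, 67↦7, 75↦5, 87↦7, 90↦0, 109↦9, 137↦7, 138↦8, 154↦4, 175↦5, 189↦9. The residue 5 repeats (at 5 and 75), and 75 − 5 = 70 = 7·10.

The pair (5, 75) works.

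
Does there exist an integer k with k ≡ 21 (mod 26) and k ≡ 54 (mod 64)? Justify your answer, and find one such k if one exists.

Both moduli are multiples of 2 = gcd(26, 64), so any solution would satisfy k ≡ 21 and k ≡ 54 modulo 2 simultaneously.
However 21 ≡ 1 and 54 ≡ 0 (mod 2), and 1 ≠ 0.
Therefore no such k exists.

No, no such integer exists.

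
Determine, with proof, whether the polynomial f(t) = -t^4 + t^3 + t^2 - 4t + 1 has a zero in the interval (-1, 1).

f(-1) = 4 and f(1) = -2, which have opposite signs.
Since f is a polynomial it is continuous on [-1, 1].
By the Intermediate Value Theorem, f takes the value 0 somewhere in the open interval.

Yes, f has a root in the interval.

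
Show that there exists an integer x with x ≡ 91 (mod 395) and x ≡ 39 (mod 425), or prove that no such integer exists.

gcd(395, 425) = 5. If x ≡ 91 (mod 395) and x ≡ 39 (mod 425), then x ≡ 91 (mod 5) and x ≡ 39 (mod 5).
These are incompatible: 91 − 39 = 52 is not divisible by 5.
Hence the system has no solution.

There is no such integer.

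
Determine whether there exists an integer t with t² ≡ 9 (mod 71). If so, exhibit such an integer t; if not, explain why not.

t = 68

Take t = 68. Then 68² = 4624 = 65·71 + 9, so 68² ≡ 9 (mod 71).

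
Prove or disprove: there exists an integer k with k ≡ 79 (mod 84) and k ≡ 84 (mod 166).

gcd(84, 166) = 2. If k ≡ 79 (mod 84) and k ≡ 84 (mod 166), then k ≡ 79 (mod 2) and k ≡ 84 (mod 2).
These are incompatible: 79 − 84 = -5 is not divisible by 2.
Therefore no such k exists.

No, no such integer exists.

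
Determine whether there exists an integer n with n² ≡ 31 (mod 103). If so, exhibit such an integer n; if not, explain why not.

No such integer exists.

103 is prime, so by Euler's criterion 31 is a square mod 103 iff 31^((103−1)/2) = 31^51 ≡ 1 (mod 103).
Squaring successively (mod 103): 31^2 = 961 ≡ 34; 31^4 ≡ 34² = 1156 ≡ 23; 31^8 ≡ 23² = 529 ≡ 14; 31^16 ≡ 14² = 196 ≡ 93; 31^32 ≡ 93² = 8649 ≡ 100.
Since 51 = 32 + 16 + 2 + 1, 31^51 ≡ 100 · 93 · 34 · 31; multiplying out mod 103: 100·93 = 9300 ≡ 30, then 30·34 = 1020 ≡ 93, then 93·31 = 2883 ≡ 102. Thus 31^51 ≡ 102 ≡ −1 (mod 103).
The value −1 means 31 is a non-residue modulo 103, so n² ≡ 31 (mod 103) is impossible.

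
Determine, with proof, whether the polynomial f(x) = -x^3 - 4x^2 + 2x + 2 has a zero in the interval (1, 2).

f(1) = -1 and f(2) = -18, both negative, so a sign-change argument is unavailable; we show f keeps this sign on the whole interval.
Substitute x = 1 + u, where 0 < u < 1 on the interval. Expanding, f(1 + u) = -u^3 - 7u^2 - 9u - 1.
The nonzero coefficients here are all negative, so for u > 0 every term is negative (or zero), and the constant term -1 is strictly negative.
So f is strictly negative on (1, 2); no root exists in the interval.

No.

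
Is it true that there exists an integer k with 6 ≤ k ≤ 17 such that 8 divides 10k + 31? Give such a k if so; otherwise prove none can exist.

No such integer k in that range exists.

At k = 6, 10·6 + 31 = 91 ≡ 3 (mod 8), and each step in k adds 10 ≡ 2 (mod 8), giving residues 3, 5, 7, 1, 3, 5, 7, 1, 3, 5, 7, 1 for k = 6, 7, …, 17.
None is 0, so 8 never divides 10k + 31 on this range.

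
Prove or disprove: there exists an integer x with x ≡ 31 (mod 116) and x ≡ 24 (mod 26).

gcd(116, 26) = 2. If x ≡ 31 (mod 116) and x ≡ 24 (mod 26), then x ≡ 31 (mod 2) and x ≡ 24 (mod 2).
But 31 mod 2 = 1 while 24 mod 2 = 0, a contradiction.
Hence the system has no solution.

No such integer exists.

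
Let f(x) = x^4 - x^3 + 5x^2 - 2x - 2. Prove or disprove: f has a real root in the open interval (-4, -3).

No.

f(-4) = 406 and f(-3) = 157, both positive, so a sign-change argument is unavailable; we show f keeps this sign on the whole interval.
Shift to the endpoint -3: with x = -3 − u (0 < u < 1), one computes f(-3 − u) = u^4 + 13u^3 + 68u^2 + 167u + 157.
All 5 nonzero coefficients of this polynomial in u are positive; hence for u > 0 the value is a sum of positive terms (the constant 157 among them).
So f is strictly positive on (-4, -3); no root exists in the interval.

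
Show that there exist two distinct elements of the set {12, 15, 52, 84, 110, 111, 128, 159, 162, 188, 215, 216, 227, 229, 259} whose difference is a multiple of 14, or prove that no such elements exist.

Reduce each element mod 14: 12↦12, 15↦1, 52↦10, 84↦0, 110↦12, 111↦13, 128↦2, 159↦5, 162↦8, 188↦6, 215↦5, 216↦6, 227↦3, 229↦5, 259↦7. The residue 12 repeats (at 12 and 110), and 110 − 12 = 98 = 7·14.

12 and 110 are such a pair.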